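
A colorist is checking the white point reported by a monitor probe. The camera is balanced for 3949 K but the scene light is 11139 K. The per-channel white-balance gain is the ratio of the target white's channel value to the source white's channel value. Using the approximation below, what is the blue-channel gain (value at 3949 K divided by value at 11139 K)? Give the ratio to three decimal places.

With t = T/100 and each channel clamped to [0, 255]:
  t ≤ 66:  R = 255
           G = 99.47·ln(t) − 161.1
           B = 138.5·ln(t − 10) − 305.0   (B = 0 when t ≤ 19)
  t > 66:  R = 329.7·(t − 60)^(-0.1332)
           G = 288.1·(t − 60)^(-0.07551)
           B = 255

0.642

At 11139 K (t = 111.39):
  B = 255 by definition for t > 66.
At 3949 K (t = 39.49):
  B = 138.5·ln(39.49 − 10) − 305.0 = 138.5·ln 29.49 − 305.0 = 138.5·3.3841 − 305.0 = 163.691.
Gain = 163.691 / 255.000 = 0.6419 → 0.642.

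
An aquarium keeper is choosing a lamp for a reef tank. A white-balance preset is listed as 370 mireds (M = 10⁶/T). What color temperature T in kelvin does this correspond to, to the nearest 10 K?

T = 10⁶ / 370 = 2702.70 K → 2700 K.

2700 K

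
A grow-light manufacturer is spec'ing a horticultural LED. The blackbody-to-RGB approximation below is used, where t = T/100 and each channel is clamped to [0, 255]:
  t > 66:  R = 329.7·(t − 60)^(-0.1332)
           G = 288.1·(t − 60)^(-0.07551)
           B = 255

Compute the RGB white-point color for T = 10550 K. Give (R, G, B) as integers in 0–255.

t = 10550/100 = 105.5; the t > 66 branch applies.
R = 329.7·(105.5 − 60)^(-0.1332) = 329.7·45.5^(-0.1332) = 329.7·0.60139 = 198.277.
G = 288.1·(105.5 − 60)^(-0.07551) = 288.1·45.5^(-0.07551) = 288.1·0.74956 = 215.947.
B = 255 by definition for t > 66.
Rounded: (198, 216, 255).

(198, 216, 255)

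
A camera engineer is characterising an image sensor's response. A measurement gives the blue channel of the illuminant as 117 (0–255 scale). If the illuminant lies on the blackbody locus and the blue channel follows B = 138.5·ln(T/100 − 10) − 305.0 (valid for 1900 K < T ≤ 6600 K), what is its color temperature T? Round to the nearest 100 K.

ln(t − 10) = (117 + 305.0) / 138.5 = 3.0469.
t − 10 = e^3.0469 = 21.051, so t = 31.051.
T = 100·t = 3105 K → 3100 K to the nearest 100 K.

3100 K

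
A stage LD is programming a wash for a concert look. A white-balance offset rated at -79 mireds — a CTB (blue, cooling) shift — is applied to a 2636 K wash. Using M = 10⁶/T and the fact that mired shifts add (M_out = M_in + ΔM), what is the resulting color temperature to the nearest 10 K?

M_in = 10⁶/2636 = 379.36 mireds.
M_out = 379.36 + (-79) = 300.36 mireds.
T_out = 10⁶/300.36 = 3329.3 K → 3330 K.

3330 K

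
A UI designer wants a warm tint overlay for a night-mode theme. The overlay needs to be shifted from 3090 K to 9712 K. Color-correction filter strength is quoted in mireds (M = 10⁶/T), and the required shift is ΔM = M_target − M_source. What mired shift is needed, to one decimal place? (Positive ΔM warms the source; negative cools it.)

-220.7 mireds

M_source = 10⁶/3090 = 323.625; M_target = 10⁶/9712 = 102.965.
ΔM = 102.965 − 323.625 = -220.659 → -220.7 mireds, a cooling shift.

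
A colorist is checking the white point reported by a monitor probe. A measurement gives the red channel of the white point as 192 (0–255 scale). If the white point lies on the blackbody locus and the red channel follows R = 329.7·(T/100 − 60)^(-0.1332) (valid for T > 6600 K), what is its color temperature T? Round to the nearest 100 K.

(t − 60)^(-0.1332) = 192/329.7 = 0.58235.
t − 60 = 0.58235^(1/-0.1332) = 0.58235^(-7.508) = 57.929, so t = 117.929.
T = 100·t = 11793 K → 11800 K to the nearest 100 K.

11800 K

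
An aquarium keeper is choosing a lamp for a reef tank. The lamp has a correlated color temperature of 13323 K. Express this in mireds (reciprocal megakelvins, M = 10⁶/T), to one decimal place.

75.1 mireds

M = 10⁶ / 13323 = 75.058 → 75.1 mireds.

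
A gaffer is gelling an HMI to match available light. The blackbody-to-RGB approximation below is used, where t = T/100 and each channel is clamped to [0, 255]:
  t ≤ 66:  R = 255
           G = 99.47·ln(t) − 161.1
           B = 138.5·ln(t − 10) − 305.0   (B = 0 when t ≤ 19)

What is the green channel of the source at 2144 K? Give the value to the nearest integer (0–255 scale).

t = 2144/100 = 21.44; the t ≤ 66 branch applies.
G = 99.47·ln 21.44 − 161.1 = 99.47·3.0653 − 161.1 = 143.801.
Rounded: 144.

144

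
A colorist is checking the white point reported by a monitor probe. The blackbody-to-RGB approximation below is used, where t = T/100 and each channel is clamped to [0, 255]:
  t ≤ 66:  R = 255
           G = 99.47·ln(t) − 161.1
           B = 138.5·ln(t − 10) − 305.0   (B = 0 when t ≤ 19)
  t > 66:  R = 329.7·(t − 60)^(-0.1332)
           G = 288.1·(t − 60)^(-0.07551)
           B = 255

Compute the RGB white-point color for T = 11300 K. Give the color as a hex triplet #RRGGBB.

#C2D5FF

t = 11300/100 = 113; the t > 66 branch applies.
R = 329.7·(113 − 60)^(-0.1332) = 329.7·53^(-0.1332) = 329.7·0.58929 = 194.288.
G = 288.1·(113 − 60)^(-0.07551) = 288.1·53^(-0.07551) = 288.1·0.74097 = 213.473.
B = 255 by definition for t > 66.
Rounded: (194, 213, 255).
In hex: #C2D5FF.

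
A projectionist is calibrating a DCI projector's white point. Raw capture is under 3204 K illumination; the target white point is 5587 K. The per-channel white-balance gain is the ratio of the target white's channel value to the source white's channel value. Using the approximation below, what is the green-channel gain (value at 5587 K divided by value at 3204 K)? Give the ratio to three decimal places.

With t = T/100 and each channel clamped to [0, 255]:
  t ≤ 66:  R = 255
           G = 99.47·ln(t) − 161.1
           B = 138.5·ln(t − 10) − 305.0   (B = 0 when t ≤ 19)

1.301

At 3204 K (t = 32.04):
  G = 99.47·ln 32.04 − 161.1 = 99.47·3.4670 − 161.1 = 183.761.
At 5587 K (t = 55.87):
  G = 99.47·ln 55.87 − 161.1 = 99.47·4.0230 − 161.1 = 239.071.
Gain = 239.071 / 183.761 = 1.3010 → 1.301.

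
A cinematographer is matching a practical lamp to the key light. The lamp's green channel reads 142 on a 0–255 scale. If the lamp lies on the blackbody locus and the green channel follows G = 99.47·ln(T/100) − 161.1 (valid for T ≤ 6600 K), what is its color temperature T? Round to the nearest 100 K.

ln t = (142 + 161.1) / 99.47 = 3.0471.
t = e^3.0471 = 21.055.
T = 100·t = 2106 K → 2100 K to the nearest 100 K.

2100 K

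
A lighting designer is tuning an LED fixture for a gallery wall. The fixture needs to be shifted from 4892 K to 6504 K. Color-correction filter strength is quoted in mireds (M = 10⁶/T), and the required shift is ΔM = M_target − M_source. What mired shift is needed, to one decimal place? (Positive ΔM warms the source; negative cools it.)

-50.7 mireds

M_source = 10⁶/4892 = 204.415; M_target = 10⁶/6504 = 153.752.
ΔM = 153.752 − 204.415 = -50.664 → -50.7 mireds, a cooling shift.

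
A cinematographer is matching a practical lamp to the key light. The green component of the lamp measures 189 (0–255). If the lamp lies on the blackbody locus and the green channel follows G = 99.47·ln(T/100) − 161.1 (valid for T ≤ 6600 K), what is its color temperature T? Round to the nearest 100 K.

3400 K

ln t = (189 + 161.1) / 99.47 = 3.5197.
t = e^3.5197 = 33.773.
T = 100·t = 3377 K → 3400 K to the nearest 100 K.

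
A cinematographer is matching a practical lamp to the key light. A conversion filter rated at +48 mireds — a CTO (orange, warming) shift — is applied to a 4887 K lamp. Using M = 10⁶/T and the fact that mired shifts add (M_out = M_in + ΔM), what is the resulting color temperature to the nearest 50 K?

3950 K

M_in = 10⁶/4887 = 204.62 mireds.
M_out = 204.62 + (+48) = 252.62 mireds.
T_out = 10⁶/252.62 = 3958.4 K → 3950 K.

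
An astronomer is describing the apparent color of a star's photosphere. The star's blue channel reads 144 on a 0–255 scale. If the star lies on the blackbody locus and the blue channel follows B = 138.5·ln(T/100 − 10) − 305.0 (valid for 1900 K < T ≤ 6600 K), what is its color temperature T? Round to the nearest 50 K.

ln(t − 10) = (144 + 305.0) / 138.5 = 3.2419.
t − 10 = e^3.2419 = 25.582, so t = 35.582.
T = 100·t = 3558 K → 3550 K to the nearest 50 K.

3550 K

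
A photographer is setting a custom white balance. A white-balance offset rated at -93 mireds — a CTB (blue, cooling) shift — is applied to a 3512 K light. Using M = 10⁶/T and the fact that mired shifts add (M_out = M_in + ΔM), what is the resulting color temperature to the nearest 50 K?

M_in = 10⁶/3512 = 284.74 mireds.
M_out = 284.74 + (-93) = 191.74 mireds.
T_out = 10⁶/191.74 = 5215.4 K → 5200 K.

5200 K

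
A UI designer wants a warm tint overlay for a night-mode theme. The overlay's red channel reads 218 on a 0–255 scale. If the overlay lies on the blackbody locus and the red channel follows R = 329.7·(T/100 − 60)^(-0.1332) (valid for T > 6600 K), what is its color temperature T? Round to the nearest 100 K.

(t − 60)^(-0.1332) = 218/329.7 = 0.66121.
t − 60 = 0.66121^(1/-0.1332) = 0.66121^(-7.508) = 22.326, so t = 82.326.
T = 100·t = 8233 K → 8200 K to the nearest 100 K.

8200 K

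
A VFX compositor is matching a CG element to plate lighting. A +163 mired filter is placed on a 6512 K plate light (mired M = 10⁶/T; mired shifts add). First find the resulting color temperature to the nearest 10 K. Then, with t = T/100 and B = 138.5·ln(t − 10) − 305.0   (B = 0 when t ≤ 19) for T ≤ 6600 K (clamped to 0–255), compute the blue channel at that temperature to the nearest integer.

121

M_in = 10⁶/6512 = 153.56; M_out = 153.56 + (+163) = 316.56.
T_out = 10⁶/316.56 = 3158.9 K → 3160 K; t = 31.6.
B = 138.5·ln(31.6 − 10) − 305.0 = 138.5·ln 21.6 − 305.0 = 138.5·3.0727 − 305.0 = 120.568.
Rounded: 121.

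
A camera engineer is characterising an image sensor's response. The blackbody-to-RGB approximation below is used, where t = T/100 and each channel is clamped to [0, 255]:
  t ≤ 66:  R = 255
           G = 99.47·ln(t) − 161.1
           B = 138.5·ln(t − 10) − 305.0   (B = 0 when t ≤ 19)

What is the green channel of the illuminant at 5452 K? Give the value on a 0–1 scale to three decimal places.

t = 5452/100 = 54.52; the t ≤ 66 branch applies.
G = 99.47·ln 54.52 − 161.1 = 99.47·3.9986 − 161.1 = 236.638.
On a 0–1 scale: 236.638/255 = 0.9280 → 0.928.

0.928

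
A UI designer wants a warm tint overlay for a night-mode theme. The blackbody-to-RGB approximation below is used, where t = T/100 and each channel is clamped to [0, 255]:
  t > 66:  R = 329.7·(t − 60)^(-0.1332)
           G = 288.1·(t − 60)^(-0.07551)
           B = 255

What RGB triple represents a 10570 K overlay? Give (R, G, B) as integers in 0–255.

t = 10570/100 = 105.7; the t > 66 branch applies.
R = 329.7·(105.7 − 60)^(-0.1332) = 329.7·45.7^(-0.1332) = 329.7·0.60103 = 198.161.
G = 288.1·(105.7 − 60)^(-0.07551) = 288.1·45.7^(-0.07551) = 288.1·0.74931 = 215.875.
B = 255 by definition for t > 66.
Rounded: (198, 216, 255).

(198, 216, 255)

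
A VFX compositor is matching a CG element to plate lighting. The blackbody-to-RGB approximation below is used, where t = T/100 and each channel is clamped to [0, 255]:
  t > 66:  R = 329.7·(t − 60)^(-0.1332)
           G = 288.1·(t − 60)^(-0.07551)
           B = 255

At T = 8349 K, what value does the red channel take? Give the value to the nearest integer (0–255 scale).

217

t = 8349/100 = 83.49; the t > 66 branch applies.
R = 329.7·(83.49 − 60)^(-0.1332) = 329.7·23.49^(-0.1332) = 329.7·0.65675 = 216.530.
Rounded: 217.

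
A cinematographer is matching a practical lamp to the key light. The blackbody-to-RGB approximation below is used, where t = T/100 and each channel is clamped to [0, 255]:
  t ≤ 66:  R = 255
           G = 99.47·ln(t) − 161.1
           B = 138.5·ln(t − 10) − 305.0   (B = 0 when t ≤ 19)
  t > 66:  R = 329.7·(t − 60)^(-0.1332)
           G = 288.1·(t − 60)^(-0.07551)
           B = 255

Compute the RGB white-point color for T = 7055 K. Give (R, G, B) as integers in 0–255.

(241, 241, 255)

t = 7055/100 = 70.55; the t > 66 branch applies.
R = 329.7·(70.55 − 60)^(-0.1332) = 329.7·10.55^(-0.1332) = 329.7·0.73064 = 240.892.
G = 288.1·(70.55 − 60)^(-0.07551) = 288.1·10.55^(-0.07551) = 288.1·0.83702 = 241.145.
B = 255 by definition for t > 66.
Rounded: (241, 241, 255).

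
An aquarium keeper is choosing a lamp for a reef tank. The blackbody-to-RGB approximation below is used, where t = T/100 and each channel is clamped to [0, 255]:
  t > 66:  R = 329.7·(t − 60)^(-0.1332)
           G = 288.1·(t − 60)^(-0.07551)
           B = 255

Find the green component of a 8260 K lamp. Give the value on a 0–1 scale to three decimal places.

0.893

t = 8260/100 = 82.6; the t > 66 branch applies.
G = 288.1·(82.6 − 60)^(-0.07551) = 288.1·22.6^(-0.07551) = 288.1·0.79023 = 227.664.
On a 0–1 scale: 227.664/255 = 0.8928 → 0.893.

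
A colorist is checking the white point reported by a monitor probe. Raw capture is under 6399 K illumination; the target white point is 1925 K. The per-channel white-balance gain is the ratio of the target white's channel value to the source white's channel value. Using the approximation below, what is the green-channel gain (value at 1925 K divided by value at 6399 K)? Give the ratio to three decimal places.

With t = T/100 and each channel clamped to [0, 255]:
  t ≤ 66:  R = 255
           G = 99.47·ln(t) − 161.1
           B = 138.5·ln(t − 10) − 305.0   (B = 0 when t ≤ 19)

0.527

At 6399 K (t = 63.99):
  G = 99.47·ln 63.99 − 161.1 = 99.47·4.1587 − 161.1 = 252.569.
At 1925 K (t = 19.25):
  G = 99.47·ln 19.25 − 161.1 = 99.47·2.9575 − 161.1 = 133.084.
Gain = 133.084 / 252.569 = 0.5269 → 0.527.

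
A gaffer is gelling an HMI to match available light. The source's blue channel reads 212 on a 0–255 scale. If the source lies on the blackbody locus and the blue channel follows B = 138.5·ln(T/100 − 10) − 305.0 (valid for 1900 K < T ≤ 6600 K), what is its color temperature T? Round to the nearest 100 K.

ln(t − 10) = (212 + 305.0) / 138.5 = 3.7329.
t − 10 = e^3.7329 = 41.798, so t = 51.798.
T = 100·t = 5180 K → 5200 K to the nearest 100 K.

5200 K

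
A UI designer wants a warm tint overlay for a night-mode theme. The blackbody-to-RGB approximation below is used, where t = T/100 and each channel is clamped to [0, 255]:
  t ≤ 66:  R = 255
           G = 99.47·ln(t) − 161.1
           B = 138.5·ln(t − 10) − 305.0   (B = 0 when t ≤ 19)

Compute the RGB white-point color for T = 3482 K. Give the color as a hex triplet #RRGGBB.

#FFC08C

t = 3482/100 = 34.82; the t ≤ 66 branch applies.
R = 255 by definition for t ≤ 66.
G = 99.47·ln 34.82 − 161.1 = 99.47·3.5502 − 161.1 = 192.038.
B = 138.5·ln(34.82 − 10) − 305.0 = 138.5·ln 24.82 − 305.0 = 138.5·3.2116 − 305.0 = 139.813.
Rounded: (255, 192, 140).
In hex: #FFC08C.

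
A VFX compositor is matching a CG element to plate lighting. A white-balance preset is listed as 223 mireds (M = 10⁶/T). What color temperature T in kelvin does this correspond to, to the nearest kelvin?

T = 10⁶ / 223 = 4484.30 K → 4484 K.

4484 K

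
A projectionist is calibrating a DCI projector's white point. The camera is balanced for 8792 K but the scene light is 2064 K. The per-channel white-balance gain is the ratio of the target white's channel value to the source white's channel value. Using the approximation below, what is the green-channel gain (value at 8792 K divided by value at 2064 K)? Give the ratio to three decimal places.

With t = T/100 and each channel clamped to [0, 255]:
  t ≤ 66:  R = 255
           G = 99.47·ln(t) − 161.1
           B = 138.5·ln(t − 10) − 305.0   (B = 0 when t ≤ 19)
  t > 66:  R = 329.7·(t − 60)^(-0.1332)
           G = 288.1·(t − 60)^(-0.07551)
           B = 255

1.600

At 2064 K (t = 20.64):
  G = 99.47·ln 20.64 − 161.1 = 99.47·3.0272 − 161.1 = 140.019.
At 8792 K (t = 87.92):
  G = 288.1·(87.92 − 60)^(-0.07551) = 288.1·27.92^(-0.07551) = 288.1·0.77771 = 224.059.
Gain = 224.059 / 140.019 = 1.6002 → 1.600.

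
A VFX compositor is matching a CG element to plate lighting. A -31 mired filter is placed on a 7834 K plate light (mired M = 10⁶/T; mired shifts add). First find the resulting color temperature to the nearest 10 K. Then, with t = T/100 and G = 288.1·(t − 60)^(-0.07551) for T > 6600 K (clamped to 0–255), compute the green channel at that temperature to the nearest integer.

217

M_in = 10⁶/7834 = 127.65; M_out = 127.65 + (-31) = 96.65.
T_out = 10⁶/96.65 = 10346.7 K → 10350 K; t = 103.5.
G = 288.1·(103.5 − 60)^(-0.07551) = 288.1·43.5^(-0.07551) = 288.1·0.75210 = 216.681.
Rounded: 217.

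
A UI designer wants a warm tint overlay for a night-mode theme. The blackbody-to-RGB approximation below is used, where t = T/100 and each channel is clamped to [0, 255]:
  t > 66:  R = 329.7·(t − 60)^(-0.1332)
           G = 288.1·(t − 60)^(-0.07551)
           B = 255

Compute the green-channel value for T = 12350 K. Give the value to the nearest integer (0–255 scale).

t = 12350/100 = 123.5; the t > 66 branch applies.
G = 288.1·(123.5 − 60)^(-0.07551) = 288.1·63.5^(-0.07551) = 288.1·0.73092 = 210.579.
Rounded: 211.

211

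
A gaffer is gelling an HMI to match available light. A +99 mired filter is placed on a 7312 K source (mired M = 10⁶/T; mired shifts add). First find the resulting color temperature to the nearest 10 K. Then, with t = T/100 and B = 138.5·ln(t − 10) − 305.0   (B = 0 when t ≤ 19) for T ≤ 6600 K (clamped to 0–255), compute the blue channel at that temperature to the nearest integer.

M_in = 10⁶/7312 = 136.76; M_out = 136.76 + (+99) = 235.76.
T_out = 10⁶/235.76 = 4241.6 K → 4240 K; t = 42.4.
B = 138.5·ln(42.4 − 10) − 305.0 = 138.5·ln 32.4 − 305.0 = 138.5·3.4782 − 305.0 = 176.725.
Rounded: 177.

177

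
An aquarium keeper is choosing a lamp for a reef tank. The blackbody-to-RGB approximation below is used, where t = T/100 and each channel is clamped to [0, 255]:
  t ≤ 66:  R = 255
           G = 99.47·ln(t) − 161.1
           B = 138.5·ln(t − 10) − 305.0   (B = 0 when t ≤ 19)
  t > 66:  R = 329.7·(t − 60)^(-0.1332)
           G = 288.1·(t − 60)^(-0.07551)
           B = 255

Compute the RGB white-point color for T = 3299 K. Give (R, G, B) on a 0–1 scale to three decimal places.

(1.000, 0.732, 0.507)

t = 3299/100 = 32.99; the t ≤ 66 branch applies.
R = 255 by definition for t ≤ 66.
G = 99.47·ln 32.99 − 161.1 = 99.47·3.4962 − 161.1 = 186.667.
B = 138.5·ln(32.99 − 10) − 305.0 = 138.5·ln 22.99 − 305.0 = 138.5·3.1351 − 305.0 = 129.206.
Dividing each by 255: (1.0000, 0.7320, 0.5067) → (1.000, 0.732, 0.507).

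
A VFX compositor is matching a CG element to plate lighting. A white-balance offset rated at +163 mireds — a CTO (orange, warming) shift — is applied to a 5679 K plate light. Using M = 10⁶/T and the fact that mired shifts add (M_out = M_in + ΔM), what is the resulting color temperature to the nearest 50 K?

2950 K

M_in = 10⁶/5679 = 176.09 mireds.
M_out = 176.09 + (+163) = 339.09 mireds.
T_out = 10⁶/339.09 = 2949.1 K → 2950 K.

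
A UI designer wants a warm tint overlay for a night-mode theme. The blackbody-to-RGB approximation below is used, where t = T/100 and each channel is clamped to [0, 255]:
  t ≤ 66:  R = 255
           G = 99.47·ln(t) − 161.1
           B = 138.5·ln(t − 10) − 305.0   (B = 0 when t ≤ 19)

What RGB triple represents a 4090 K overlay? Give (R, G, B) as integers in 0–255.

t = 4090/100 = 40.9; the t ≤ 66 branch applies.
R = 255 by definition for t ≤ 66.
G = 99.47·ln 40.9 − 161.1 = 99.47·3.7111 − 161.1 = 208.046.
B = 138.5·ln(40.9 − 10) − 305.0 = 138.5·ln 30.9 − 305.0 = 138.5·3.4308 − 305.0 = 170.160.
Rounded: (255, 208, 170).

(255, 208, 170)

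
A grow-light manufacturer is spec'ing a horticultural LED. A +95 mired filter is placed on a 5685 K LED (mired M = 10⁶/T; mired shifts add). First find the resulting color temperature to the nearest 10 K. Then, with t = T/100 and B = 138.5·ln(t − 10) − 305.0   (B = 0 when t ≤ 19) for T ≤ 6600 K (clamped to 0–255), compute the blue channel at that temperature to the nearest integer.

M_in = 10⁶/5685 = 175.90; M_out = 175.90 + (+95) = 270.90.
T_out = 10⁶/270.90 = 3691.4 K → 3690 K; t = 36.9.
B = 138.5·ln(36.9 − 10) − 305.0 = 138.5·ln 26.9 − 305.0 = 138.5·3.2921 − 305.0 = 150.959.
Rounded: 151.

151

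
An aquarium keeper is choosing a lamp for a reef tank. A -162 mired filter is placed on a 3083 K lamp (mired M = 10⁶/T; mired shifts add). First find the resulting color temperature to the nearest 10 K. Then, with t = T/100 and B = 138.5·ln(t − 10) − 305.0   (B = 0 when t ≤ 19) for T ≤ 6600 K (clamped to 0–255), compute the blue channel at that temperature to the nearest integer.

M_in = 10⁶/3083 = 324.36; M_out = 324.36 + (-162) = 162.36.
T_out = 10⁶/162.36 = 6159.2 K → 6160 K; t = 61.6.
B = 138.5·ln(61.6 − 10) − 305.0 = 138.5·ln 51.6 − 305.0 = 138.5·3.9435 − 305.0 = 241.178.
Rounded: 241.

241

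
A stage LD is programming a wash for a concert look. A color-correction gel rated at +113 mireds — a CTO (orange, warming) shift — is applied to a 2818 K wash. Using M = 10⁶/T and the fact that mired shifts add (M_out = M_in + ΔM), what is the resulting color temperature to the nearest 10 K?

M_in = 10⁶/2818 = 354.86 mireds.
M_out = 354.86 + (+113) = 467.86 mireds.
T_out = 10⁶/467.86 = 2137.4 K → 2140 K.

2140 K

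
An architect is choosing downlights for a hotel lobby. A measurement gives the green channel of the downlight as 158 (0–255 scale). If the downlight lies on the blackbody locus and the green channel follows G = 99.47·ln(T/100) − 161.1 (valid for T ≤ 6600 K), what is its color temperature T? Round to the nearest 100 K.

2500 K

ln t = (158 + 161.1) / 99.47 = 3.2080.
t = e^3.2080 = 24.730.
T = 100·t = 2473 K → 2500 K to the nearest 100 K.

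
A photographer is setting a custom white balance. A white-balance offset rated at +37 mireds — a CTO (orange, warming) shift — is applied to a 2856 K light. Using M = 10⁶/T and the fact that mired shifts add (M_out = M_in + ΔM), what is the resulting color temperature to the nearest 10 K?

M_in = 10⁶/2856 = 350.14 mireds.
M_out = 350.14 + (+37) = 387.14 mireds.
T_out = 10⁶/387.14 = 2583.0 K → 2580 K.

2580 K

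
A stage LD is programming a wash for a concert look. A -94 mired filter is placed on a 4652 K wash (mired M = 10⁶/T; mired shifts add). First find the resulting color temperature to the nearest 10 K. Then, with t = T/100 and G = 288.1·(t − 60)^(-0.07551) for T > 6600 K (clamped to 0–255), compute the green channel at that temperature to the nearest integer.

M_in = 10⁶/4652 = 214.96; M_out = 214.96 + (-94) = 120.96.
T_out = 10⁶/120.96 = 8267.1 K → 8270 K; t = 82.7.
G = 288.1·(82.7 − 60)^(-0.07551) = 288.1·22.7^(-0.07551) = 288.1·0.78996 = 227.588.
Rounded: 228.

228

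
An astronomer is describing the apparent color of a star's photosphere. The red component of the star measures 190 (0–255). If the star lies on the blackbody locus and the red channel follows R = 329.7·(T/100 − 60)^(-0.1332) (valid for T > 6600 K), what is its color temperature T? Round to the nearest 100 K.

(t − 60)^(-0.1332) = 190/329.7 = 0.57628.
t − 60 = 0.57628^(1/-0.1332) = 0.57628^(-7.508) = 62.667, so t = 122.667.
T = 100·t = 12267 K → 12300 K to the nearest 100 K.

12300 K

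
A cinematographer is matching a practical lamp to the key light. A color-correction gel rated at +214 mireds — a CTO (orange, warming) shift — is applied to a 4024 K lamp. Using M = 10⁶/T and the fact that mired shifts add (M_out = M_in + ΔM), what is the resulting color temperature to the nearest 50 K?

2150 K

M_in = 10⁶/4024 = 248.51 mireds.
M_out = 248.51 + (+214) = 462.51 mireds.
T_out = 10⁶/462.51 = 2162.1 K → 2150 K.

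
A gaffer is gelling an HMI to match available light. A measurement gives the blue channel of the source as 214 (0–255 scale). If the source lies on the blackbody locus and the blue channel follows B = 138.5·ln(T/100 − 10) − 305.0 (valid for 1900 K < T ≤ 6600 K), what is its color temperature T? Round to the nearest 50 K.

5250 K

ln(t − 10) = (214 + 305.0) / 138.5 = 3.7473.
t − 10 = e^3.7473 = 42.406, so t = 52.406.
T = 100·t = 5241 K → 5250 K to the nearest 50 K.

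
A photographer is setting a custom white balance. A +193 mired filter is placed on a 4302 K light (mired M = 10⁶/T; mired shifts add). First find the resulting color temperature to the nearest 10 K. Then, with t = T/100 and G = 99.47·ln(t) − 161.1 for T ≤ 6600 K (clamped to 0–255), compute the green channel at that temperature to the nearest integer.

153

M_in = 10⁶/4302 = 232.45; M_out = 232.45 + (+193) = 425.45.
T_out = 10⁶/425.45 = 2350.5 K → 2350 K; t = 23.5.
G = 99.47·ln 23.5 − 161.1 = 99.47·3.1570 − 161.1 = 152.927.
Rounded: 153.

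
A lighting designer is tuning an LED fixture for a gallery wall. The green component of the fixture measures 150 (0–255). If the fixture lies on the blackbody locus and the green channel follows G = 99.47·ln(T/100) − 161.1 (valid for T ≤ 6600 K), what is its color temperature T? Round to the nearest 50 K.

ln t = (150 + 161.1) / 99.47 = 3.1276.
t = e^3.1276 = 22.819.
T = 100·t = 2282 K → 2300 K to the nearest 50 K.

2300 K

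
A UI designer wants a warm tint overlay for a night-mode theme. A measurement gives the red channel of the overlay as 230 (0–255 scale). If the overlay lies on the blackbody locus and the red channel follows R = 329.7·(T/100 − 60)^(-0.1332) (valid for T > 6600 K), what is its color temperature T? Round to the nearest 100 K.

(t − 60)^(-0.1332) = 230/329.7 = 0.69760.
t − 60 = 0.69760^(1/-0.1332) = 0.69760^(-7.508) = 14.932, so t = 74.932.
T = 100·t = 7493 K → 7500 K to the nearest 100 K.

7500 K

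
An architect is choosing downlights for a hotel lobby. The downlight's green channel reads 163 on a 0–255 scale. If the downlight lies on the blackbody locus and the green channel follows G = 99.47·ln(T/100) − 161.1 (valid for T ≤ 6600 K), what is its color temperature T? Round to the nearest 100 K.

ln t = (163 + 161.1) / 99.47 = 3.2583.
t = e^3.2583 = 26.004.
T = 100·t = 2600 K → 2600 K to the nearest 100 K.

2600 K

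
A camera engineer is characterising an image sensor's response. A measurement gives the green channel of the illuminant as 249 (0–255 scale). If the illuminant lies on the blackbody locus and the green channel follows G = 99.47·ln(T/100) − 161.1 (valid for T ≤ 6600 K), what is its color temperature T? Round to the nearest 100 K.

ln t = (249 + 161.1) / 99.47 = 4.1229.
t = e^4.1229 = 61.735.
T = 100·t = 6174 K → 6200 K to the nearest 100 K.

6200 K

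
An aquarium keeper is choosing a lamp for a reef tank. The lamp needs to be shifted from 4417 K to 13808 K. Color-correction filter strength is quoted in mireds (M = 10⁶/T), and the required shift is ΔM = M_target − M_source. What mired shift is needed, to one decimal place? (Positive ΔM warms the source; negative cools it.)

-154.0 mireds

M_source = 10⁶/4417 = 226.398; M_target = 10⁶/13808 = 72.422.
ΔM = 72.422 − 226.398 = -153.976 → -154.0 mireds, a cooling shift.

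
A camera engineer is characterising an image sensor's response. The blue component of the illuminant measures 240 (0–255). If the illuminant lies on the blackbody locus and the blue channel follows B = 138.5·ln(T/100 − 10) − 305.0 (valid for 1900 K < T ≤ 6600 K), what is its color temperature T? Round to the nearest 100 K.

ln(t − 10) = (240 + 305.0) / 138.5 = 3.9350.
t − 10 = e^3.9350 = 51.163, so t = 61.163.
T = 100·t = 6116 K → 6100 K to the nearest 100 K.

6100 K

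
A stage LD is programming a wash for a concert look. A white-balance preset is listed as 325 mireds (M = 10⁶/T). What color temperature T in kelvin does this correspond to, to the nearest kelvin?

T = 10⁶ / 325 = 3076.92 K → 3077 K.

3077 K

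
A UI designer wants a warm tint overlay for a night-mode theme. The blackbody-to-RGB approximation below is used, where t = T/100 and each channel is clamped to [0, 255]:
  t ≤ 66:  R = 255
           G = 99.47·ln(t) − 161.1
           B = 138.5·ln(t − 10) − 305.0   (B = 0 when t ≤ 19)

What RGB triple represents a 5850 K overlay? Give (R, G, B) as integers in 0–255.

(255, 244, 233)

t = 5850/100 = 58.5; the t ≤ 66 branch applies.
R = 255 by definition for t ≤ 66.
G = 99.47·ln 58.5 − 161.1 = 99.47·4.0690 − 161.1 = 243.646.
B = 138.5·ln(58.5 − 10) − 305.0 = 138.5·ln 48.5 − 305.0 = 138.5·3.8816 − 305.0 = 232.597.
Rounded: (255, 244, 233).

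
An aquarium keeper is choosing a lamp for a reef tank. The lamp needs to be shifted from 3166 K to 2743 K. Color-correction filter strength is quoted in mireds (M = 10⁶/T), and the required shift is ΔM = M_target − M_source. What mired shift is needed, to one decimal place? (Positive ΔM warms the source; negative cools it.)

+48.7 mireds

M_source = 10⁶/3166 = 315.856; M_target = 10⁶/2743 = 364.564.
ΔM = 364.564 − 315.856 = 48.708 → +48.7 mireds, a warming shift.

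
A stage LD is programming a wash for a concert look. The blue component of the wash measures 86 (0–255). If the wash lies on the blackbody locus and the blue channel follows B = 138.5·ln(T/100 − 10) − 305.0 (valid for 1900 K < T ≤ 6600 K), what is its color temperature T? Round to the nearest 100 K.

ln(t − 10) = (86 + 305.0) / 138.5 = 2.8231.
t − 10 = e^2.8231 = 16.829, so t = 26.829.
T = 100·t = 2683 K → 2700 K to the nearest 100 K.

2700 K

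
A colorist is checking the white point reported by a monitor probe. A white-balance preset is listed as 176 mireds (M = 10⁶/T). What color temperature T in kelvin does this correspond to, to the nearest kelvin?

5682 K

T = 10⁶ / 176 = 5681.82 K → 5682 K.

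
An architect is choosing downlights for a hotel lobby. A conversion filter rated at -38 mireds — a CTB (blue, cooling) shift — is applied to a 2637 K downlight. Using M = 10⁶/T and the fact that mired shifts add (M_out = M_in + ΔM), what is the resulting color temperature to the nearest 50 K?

2950 K

M_in = 10⁶/2637 = 379.22 mireds.
M_out = 379.22 + (-38) = 341.22 mireds.
T_out = 10⁶/341.22 = 2930.7 K → 2950 K.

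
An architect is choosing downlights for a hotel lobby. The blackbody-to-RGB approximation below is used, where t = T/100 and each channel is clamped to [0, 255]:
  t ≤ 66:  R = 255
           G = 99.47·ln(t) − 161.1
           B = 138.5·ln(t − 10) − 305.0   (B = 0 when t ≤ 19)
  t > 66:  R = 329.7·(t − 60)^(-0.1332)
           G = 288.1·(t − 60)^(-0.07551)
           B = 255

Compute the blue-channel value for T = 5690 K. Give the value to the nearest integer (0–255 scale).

t = 5690/100 = 56.9; the t ≤ 66 branch applies.
B = 138.5·ln(56.9 − 10) − 305.0 = 138.5·ln 46.9 − 305.0 = 138.5·3.8480 − 305.0 = 227.950.
Rounded: 228.

228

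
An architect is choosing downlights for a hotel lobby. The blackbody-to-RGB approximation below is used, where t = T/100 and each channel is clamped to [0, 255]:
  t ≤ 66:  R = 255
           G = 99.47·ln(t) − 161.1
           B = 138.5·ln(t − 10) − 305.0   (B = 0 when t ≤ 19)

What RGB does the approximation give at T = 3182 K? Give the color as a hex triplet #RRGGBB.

t = 3182/100 = 31.82; the t ≤ 66 branch applies.
R = 255 by definition for t ≤ 66.
G = 99.47·ln 31.82 − 161.1 = 99.47·3.4601 − 161.1 = 183.076.
B = 138.5·ln(31.82 − 10) − 305.0 = 138.5·ln 21.82 − 305.0 = 138.5·3.0828 − 305.0 = 121.972.
Rounded: (255, 183, 122).
In hex: #FFB77A.

#FFB77A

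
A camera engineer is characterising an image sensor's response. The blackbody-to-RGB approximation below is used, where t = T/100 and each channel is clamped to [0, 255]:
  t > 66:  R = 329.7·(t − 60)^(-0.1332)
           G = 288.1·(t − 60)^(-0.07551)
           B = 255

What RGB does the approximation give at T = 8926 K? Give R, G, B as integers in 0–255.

t = 8926/100 = 89.26; the t > 66 branch applies.
R = 329.7·(89.26 − 60)^(-0.1332) = 329.7·29.26^(-0.1332) = 329.7·0.63781 = 210.286.
G = 288.1·(89.26 − 60)^(-0.07551) = 288.1·29.26^(-0.07551) = 288.1·0.77496 = 223.267.
B = 255 by definition for t > 66.
Rounded: (210, 223, 255).

R=210, G=223, B=255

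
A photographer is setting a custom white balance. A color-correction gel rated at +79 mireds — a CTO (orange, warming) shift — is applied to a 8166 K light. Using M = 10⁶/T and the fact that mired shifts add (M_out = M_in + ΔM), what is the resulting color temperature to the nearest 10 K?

4960 K

M_in = 10⁶/8166 = 122.46 mireds.
M_out = 122.46 + (+79) = 201.46 mireds.
T_out = 10⁶/201.46 = 4963.8 K → 4960 K.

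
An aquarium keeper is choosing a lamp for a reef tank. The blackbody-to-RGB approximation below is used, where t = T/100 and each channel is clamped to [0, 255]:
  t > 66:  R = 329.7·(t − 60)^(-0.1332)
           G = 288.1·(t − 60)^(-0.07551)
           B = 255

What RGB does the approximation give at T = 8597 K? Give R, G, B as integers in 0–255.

R=214, G=225, B=255

t = 8597/100 = 85.97; the t > 66 branch applies.
R = 329.7·(85.97 − 60)^(-0.1332) = 329.7·25.97^(-0.1332) = 329.7·0.64803 = 213.654.
G = 288.1·(85.97 − 60)^(-0.07551) = 288.1·25.97^(-0.07551) = 288.1·0.78198 = 225.287.
B = 255 by definition for t > 66.
Rounded: (214, 225, 255).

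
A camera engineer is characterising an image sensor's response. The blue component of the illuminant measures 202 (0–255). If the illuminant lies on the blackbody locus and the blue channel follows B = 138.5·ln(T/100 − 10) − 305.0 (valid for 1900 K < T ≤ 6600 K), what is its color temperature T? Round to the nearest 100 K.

ln(t − 10) = (202 + 305.0) / 138.5 = 3.6606.
t − 10 = e^3.6606 = 38.887, so t = 48.887.
T = 100·t = 4889 K → 4900 K to the nearest 100 K.

4900 K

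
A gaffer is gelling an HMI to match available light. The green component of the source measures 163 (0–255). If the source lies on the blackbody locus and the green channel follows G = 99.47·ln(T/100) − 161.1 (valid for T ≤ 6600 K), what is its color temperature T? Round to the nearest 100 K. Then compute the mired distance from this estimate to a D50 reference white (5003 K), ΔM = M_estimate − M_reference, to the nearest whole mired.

+185 mireds

ln t = (163 + 161.1) / 99.47 = 3.2583.
t = e^3.2583 = 26.004.
T = 100·t = 2600 K → 2600 K to the nearest 100 K.
M_estimate = 10⁶/2600 = 384.62; M_reference = 10⁶/5003 = 199.88.
ΔM = 384.62 − 199.88 = 184.74 → +185 mireds.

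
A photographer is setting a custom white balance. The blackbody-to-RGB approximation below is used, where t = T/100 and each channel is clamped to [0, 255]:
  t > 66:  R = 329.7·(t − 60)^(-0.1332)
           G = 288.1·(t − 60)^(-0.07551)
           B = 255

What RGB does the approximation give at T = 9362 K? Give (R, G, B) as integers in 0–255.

(206, 221, 255)

t = 9362/100 = 93.62; the t > 66 branch applies.
R = 329.7·(93.62 − 60)^(-0.1332) = 329.7·33.62^(-0.1332) = 329.7·0.62612 = 206.432.
G = 288.1·(93.62 − 60)^(-0.07551) = 288.1·33.62^(-0.07551) = 288.1·0.76688 = 220.938.
B = 255 by definition for t > 66.
Rounded: (206, 221, 255).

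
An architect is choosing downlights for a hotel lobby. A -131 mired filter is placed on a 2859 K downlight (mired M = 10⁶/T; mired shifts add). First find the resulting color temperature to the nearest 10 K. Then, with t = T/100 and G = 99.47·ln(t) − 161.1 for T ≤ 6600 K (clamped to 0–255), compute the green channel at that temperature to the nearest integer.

219

M_in = 10⁶/2859 = 349.77; M_out = 349.77 + (-131) = 218.77.
T_out = 10⁶/218.77 = 4571.0 K → 4570 K; t = 45.7.
G = 99.47·ln 45.7 − 161.1 = 99.47·3.8221 − 161.1 = 219.084.
Rounded: 219.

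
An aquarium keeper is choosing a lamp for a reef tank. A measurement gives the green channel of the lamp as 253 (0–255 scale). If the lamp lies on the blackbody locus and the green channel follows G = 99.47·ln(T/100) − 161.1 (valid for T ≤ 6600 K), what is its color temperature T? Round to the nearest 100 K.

6400 K

ln t = (253 + 161.1) / 99.47 = 4.1631.
t = e^4.1631 = 64.268.
T = 100·t = 6427 K → 6400 K to the nearest 100 K.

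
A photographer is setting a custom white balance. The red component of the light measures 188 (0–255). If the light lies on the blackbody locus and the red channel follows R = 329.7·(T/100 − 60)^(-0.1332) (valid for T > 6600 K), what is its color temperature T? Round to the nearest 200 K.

(t − 60)^(-0.1332) = 188/329.7 = 0.57022.
t − 60 = 0.57022^(1/-0.1332) = 0.57022^(-7.508) = 67.848, so t = 127.848.
T = 100·t = 12785 K → 12800 K to the nearest 200 K.

12800 K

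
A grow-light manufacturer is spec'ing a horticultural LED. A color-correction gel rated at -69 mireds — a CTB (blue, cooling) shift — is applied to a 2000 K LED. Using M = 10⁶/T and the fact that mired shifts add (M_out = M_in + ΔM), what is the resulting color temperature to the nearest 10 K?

M_in = 10⁶/2000 = 500.00 mireds.
M_out = 500.00 + (-69) = 431.00 mireds.
T_out = 10⁶/431.00 = 2320.2 K → 2320 K.

2320 K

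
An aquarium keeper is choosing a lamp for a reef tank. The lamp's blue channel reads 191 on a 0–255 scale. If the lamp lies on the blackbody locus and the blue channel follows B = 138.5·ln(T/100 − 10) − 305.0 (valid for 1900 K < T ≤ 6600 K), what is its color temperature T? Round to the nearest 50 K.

ln(t − 10) = (191 + 305.0) / 138.5 = 3.5812.
t − 10 = e^3.5812 = 35.918, so t = 45.918.
T = 100·t = 4592 K → 4600 K to the nearest 50 K.

4600 K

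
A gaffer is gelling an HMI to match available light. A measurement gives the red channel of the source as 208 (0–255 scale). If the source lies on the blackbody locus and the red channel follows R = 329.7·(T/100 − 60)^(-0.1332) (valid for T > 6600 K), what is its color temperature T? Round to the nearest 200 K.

(t − 60)^(-0.1332) = 208/329.7 = 0.63088.
t − 60 = 0.63088^(1/-0.1332) = 0.63088^(-7.508) = 31.763, so t = 91.763.
T = 100·t = 9176 K → 9200 K to the nearest 200 K.

9200 K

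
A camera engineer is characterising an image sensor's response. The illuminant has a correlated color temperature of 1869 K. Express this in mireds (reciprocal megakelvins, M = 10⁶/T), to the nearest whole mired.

M = 10⁶ / 1869 = 535.045 → 535 mireds.

535 mireds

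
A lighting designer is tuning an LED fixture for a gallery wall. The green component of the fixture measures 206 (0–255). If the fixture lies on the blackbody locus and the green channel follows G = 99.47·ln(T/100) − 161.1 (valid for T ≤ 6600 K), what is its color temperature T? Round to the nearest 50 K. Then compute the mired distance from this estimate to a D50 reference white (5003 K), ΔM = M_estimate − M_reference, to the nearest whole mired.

ln t = (206 + 161.1) / 99.47 = 3.6906.
t = e^3.6906 = 40.067.
T = 100·t = 4007 K → 4000 K to the nearest 50 K.
M_estimate = 10⁶/4000 = 250.00; M_reference = 10⁶/5003 = 199.88.
ΔM = 250.00 − 199.88 = 50.12 → +50 mireds.

+50 mireds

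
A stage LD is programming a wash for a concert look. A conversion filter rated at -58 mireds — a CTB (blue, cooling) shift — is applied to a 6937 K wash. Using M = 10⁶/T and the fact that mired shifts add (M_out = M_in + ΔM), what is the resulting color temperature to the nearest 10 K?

11610 K

M_in = 10⁶/6937 = 144.15 mireds.
M_out = 144.15 + (-58) = 86.15 mireds.
T_out = 10⁶/86.15 = 11607.1 K → 11610 K.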